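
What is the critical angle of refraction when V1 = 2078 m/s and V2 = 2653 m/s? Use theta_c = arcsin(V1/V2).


V1/V2 = 2078/2653 = 0.783264
theta_c = arcsin(0.783264) = 51.5604 degrees

51.5604


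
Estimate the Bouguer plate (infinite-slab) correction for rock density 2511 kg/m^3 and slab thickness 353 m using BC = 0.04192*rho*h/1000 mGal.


BC = 0.04192 * rho * h / 1000
= 0.04192 * 2511 * 353 / 1000
= 37.1572 mGal

37.1572


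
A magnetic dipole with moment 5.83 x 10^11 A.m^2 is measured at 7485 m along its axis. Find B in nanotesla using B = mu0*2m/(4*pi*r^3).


m = 5.83 x 10^11 = 583000000000 A.m^2
2m = 1166000000000 A.m^2
r^3 = 7485^3 = 419348809125
B = (4pi*10^-7) * 1166000000000 / (4*pi * 419348809125) * 1e9
= 1465238.813634 / 5269692552154.91 * 1e9
= 278.0502 nT

278.0502


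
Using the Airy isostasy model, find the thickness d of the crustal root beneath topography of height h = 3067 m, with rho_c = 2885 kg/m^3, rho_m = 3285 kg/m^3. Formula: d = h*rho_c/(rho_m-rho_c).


rho_m - rho_c = 3285 - 2885 = 400
d = 3067 * 2885 / 400
= 8848295 / 400
= 22120.74 m

22120.74


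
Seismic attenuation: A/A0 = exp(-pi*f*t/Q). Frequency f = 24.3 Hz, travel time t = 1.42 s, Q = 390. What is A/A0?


pi*f*t/Q = pi*24.3*1.42/390 = 0.277958
A/A0 = exp(-0.277958) = 0.757328

0.757328


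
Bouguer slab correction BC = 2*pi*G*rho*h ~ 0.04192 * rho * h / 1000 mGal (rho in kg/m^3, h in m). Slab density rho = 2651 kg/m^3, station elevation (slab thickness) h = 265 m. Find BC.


BC = 0.04192 * rho * h / 1000
= 0.04192 * 2651 * 265 / 1000
= 29.4494 mGal

29.4494


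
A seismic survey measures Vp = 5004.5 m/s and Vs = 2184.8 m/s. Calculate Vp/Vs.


Vp/Vs = 5004.5 / 2184.8
= 2.2906

2.2906


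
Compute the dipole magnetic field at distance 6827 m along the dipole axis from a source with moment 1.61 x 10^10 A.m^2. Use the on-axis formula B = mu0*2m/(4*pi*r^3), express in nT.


m = 1.61 x 10^10 = 16100000000 A.m^2
2m = 32200000000 A.m^2
r^3 = 6827^3 = 318192331283
B = (4pi*10^-7) * 32200000000 / (4*pi * 318192331283) * 1e9
= 40463.713378 / 3998522761549.13 * 1e9
= 10.1197 nT

10.1197


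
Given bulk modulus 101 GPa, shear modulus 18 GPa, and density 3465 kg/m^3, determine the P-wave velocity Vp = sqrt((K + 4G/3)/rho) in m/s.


First compute the effective modulus:
K + 4G/3 = 101e9 + 4*18e9/3 = 125000000000.0 Pa
Then divide by density:
125000000000.0 / 3465 = 36075036.075 Pa/(kg/m^3)
Take the square root:
Vp = sqrt(36075036.075) = 6006.25 m/s

6006.25


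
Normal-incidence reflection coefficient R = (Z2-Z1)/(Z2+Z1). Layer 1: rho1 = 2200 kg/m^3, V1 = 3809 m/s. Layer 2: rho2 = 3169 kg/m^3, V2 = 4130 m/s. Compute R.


Z1 = 2200 * 3809 = 8379800
Z2 = 3169 * 4130 = 13087970
R = (13087970 - 8379800) / (13087970 + 8379800) = 4708170 / 21467770 = 0.2193

0.2193


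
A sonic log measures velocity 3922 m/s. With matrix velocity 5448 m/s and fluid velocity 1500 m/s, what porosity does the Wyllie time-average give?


1/V - 1/Vm = 1/3922 - 1/5448 = 7.142e-05
1/Vf - 1/Vm = 1/1500 - 1/5448 = 0.00048311
phi = 7.142e-05 / 0.00048311 = 0.1478

0.1478


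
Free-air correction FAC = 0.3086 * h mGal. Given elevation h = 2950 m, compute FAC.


FAC = 0.3086 * h
= 0.3086 * 2950
= 910.37 mGal

910.37


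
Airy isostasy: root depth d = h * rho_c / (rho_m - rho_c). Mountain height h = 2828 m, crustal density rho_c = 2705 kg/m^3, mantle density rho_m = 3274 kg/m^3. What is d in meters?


rho_m - rho_c = 3274 - 2705 = 569
d = 2828 * 2705 / 569
= 7649740 / 569
= 13444.18 m

13444.18


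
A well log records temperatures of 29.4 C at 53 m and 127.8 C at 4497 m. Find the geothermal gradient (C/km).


dT = 127.8 - 29.4 = 98.4 C
dz = 4497 - 53 = 4444 m
gradient = dT/dz * 1000 = 98.4/4444 * 1000 = 22.1422 C/km

22.1422


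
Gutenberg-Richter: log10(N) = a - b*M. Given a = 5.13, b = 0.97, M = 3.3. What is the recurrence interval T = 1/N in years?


log10(N) = 5.13 - 0.97*3.3 = 1.929
N = 10^1.929 = 84.918048
T = 1/N = 1/84.918048 = 0.0118 years

0.0118


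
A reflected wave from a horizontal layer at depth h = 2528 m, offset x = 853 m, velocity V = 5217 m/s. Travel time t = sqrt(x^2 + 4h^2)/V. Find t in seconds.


x^2 + 4h^2 = 853^2 + 4*2528^2 = 727609 + 25563136 = 26290745
sqrt(26290745) = 5127.4501
t = 5127.4501 / 5217 = 0.9828 s

0.9828


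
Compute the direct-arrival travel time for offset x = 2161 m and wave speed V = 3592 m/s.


t = x / V
= 2161 / 3592
= 0.6016 s

0.6016


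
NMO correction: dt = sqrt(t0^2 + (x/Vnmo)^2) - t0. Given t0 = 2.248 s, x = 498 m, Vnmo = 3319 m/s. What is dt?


x/Vnmo = 498/3319 = 0.150045
(x/Vnmo)^2 = 0.022514
t0^2 = 5.053504
sqrt(5.053504 + 0.022514) = 2.253002
dt = 2.253002 - 2.248 = 0.005002

0.005002


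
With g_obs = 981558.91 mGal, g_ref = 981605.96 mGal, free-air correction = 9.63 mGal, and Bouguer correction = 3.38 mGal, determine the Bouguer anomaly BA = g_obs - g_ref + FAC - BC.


BA = g_obs - g_ref + FAC - BC
= 981558.91 - 981605.96 + 9.63 - 3.38
= -40.8 mGal

-40.8


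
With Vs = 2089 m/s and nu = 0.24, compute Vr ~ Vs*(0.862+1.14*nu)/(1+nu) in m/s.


Numerator factor = 0.862 + 1.14*0.24 = 1.1356
Denominator = 1 + 0.24 = 1.24
Vr = 2089 * 1.1356 / 1.24 = 1913.12 m/s

1913.12


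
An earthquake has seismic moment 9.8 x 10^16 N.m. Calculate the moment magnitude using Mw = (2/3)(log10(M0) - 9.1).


log10(M0) = log10(9.8 x 10^16) = 16.9912
Mw = 2/3 * (16.9912 - 9.1)
= 2/3 * 7.8912
= 5.26

5.26


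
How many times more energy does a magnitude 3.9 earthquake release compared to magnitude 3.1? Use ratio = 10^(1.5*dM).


M2 - M1 = 3.9 - 3.1 = 0.8
1.5 * 0.8 = 1.2
ratio = 10^1.2 = 15.85

15.85


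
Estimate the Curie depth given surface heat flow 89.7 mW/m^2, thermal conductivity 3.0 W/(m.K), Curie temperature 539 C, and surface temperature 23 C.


T_Curie - T_surf = 539 - 23 = 516 C
Convert q to W/m^2: 89.7 mW/m^2 = 0.0897 W/m^2
d = 516 * 3.0 / 0.0897 = 17257.53 m

17257.53


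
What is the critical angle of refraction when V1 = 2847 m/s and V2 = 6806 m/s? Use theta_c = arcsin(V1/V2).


V1/V2 = 2847/6806 = 0.418307
theta_c = arcsin(0.418307) = 24.7278 degrees

24.7278


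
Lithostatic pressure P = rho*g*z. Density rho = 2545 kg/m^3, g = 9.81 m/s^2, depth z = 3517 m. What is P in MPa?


P = rho * g * z / 1e6
= 2545 * 9.81 * 3517 / 1e6
= 87807004.65 / 1e6
= 87.807 MPa

87.807


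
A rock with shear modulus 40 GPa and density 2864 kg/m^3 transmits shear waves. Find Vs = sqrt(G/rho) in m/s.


Convert G to Pa: G = 40e9 Pa
Compute G/rho = 40e9 / 2864 = 13966480.4469
Vs = sqrt(13966480.4469) = 3737.18 m/s

3737.18


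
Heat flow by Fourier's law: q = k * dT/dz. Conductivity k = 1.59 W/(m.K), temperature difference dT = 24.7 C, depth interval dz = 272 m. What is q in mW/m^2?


q = k * dT / dz * 1000
= 1.59 * 24.7 / 272 * 1000
= 0.144386 * 1000
= 144.386 mW/m^2

144.386


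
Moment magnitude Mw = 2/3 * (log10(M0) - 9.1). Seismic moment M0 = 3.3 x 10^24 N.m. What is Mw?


log10(M0) = log10(3.3 x 10^24) = 24.5185
Mw = 2/3 * (24.5185 - 9.1)
= 2/3 * 15.4185
= 10.28

10.28


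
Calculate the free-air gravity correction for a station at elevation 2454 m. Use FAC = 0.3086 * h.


FAC = 0.3086 * h
= 0.3086 * 2454
= 757.3044 mGal

757.3044


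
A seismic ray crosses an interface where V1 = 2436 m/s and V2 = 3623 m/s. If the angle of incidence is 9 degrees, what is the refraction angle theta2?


sin(theta1) = sin(9 deg) = 0.156434
sin(theta2) = V2/V1 * sin(theta1) = 3623/2436 * 0.156434 = 0.232661
theta2 = arcsin(0.232661) = 13.4538 degrees

13.4538


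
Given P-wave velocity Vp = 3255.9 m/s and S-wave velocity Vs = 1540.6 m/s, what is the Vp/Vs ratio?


Vp/Vs = 3255.9 / 1540.6
= 2.1134

2.1134


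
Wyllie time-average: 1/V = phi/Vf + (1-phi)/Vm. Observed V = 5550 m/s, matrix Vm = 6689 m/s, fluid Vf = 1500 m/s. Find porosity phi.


1/V - 1/Vm = 1/5550 - 1/6689 = 3.068e-05
1/Vf - 1/Vm = 1/1500 - 1/6689 = 0.00051717
phi = 3.068e-05 / 0.00051717 = 0.0593

0.0593


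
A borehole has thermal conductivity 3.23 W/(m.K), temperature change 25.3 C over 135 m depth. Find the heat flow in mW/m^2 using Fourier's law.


q = k * dT / dz * 1000
= 3.23 * 25.3 / 135 * 1000
= 0.605326 * 1000
= 605.3259 mW/m^2

605.3259


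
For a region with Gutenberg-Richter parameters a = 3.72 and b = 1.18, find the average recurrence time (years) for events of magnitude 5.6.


log10(N) = 3.72 - 1.18*5.6 = -2.888
N = 10^-2.888 = 0.001294
T = 1/N = 1/0.001294 = 772.6806 years

772.6806


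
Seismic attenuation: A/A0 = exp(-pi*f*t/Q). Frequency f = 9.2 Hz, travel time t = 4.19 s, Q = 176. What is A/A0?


pi*f*t/Q = pi*9.2*4.19/176 = 0.68808
A/A0 = exp(-0.68808) = 0.50254

0.50254


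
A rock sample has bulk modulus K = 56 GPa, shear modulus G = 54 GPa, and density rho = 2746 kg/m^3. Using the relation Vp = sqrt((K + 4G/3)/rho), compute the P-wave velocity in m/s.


First compute the effective modulus:
K + 4G/3 = 56e9 + 4*54e9/3 = 128000000000.0 Pa
Then divide by density:
128000000000.0 / 2746 = 46613255.6446 Pa/(kg/m^3)
Take the square root:
Vp = sqrt(46613255.6446) = 6827.39 m/s

6827.39


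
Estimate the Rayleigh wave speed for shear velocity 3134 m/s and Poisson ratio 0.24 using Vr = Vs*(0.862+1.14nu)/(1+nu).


Numerator factor = 0.862 + 1.14*0.24 = 1.1356
Denominator = 1 + 0.24 = 1.24
Vr = 3134 * 1.1356 / 1.24 = 2870.14 m/s

2870.14


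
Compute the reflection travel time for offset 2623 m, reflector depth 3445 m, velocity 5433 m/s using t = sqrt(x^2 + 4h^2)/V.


x^2 + 4h^2 = 2623^2 + 4*3445^2 = 6880129 + 47472100 = 54352229
sqrt(54352229) = 7372.3964
t = 7372.3964 / 5433 = 1.357 s

1.357


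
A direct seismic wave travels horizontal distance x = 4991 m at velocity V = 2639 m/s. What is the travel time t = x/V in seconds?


t = x / V
= 4991 / 2639
= 1.8912 s

1.8912


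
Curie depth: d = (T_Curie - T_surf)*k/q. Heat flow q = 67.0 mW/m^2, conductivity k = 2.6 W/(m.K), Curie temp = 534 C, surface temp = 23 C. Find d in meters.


T_Curie - T_surf = 534 - 23 = 511 C
Convert q to W/m^2: 67.0 mW/m^2 = 0.067 W/m^2
d = 511 * 2.6 / 0.067 = 19829.85 m

19829.85


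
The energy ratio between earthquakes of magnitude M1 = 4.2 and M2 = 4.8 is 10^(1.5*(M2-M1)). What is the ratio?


M2 - M1 = 4.8 - 4.2 = 0.6
1.5 * 0.6 = 0.9
ratio = 10^0.9 = 7.94

7.94


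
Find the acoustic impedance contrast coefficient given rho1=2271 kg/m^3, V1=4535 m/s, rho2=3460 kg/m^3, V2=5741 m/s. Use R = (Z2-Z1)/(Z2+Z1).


Z1 = 2271 * 4535 = 10298985
Z2 = 3460 * 5741 = 19863860
R = (19863860 - 10298985) / (19863860 + 10298985) = 9564875 / 30162845 = 0.3171

0.3171


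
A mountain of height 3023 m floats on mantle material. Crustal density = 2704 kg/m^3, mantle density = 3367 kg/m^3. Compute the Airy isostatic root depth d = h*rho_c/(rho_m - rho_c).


rho_m - rho_c = 3367 - 2704 = 663
d = 3023 * 2704 / 663
= 8174192 / 663
= 12329.1 m

12329.1


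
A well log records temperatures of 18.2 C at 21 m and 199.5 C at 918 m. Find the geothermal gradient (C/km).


dT = 199.5 - 18.2 = 181.3 C
dz = 918 - 21 = 897 m
gradient = dT/dz * 1000 = 181.3/897 * 1000 = 202.1182 C/km

202.1182


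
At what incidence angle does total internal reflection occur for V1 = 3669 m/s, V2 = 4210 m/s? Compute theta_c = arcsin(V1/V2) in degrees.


V1/V2 = 3669/4210 = 0.871496
theta_c = arcsin(0.871496) = 60.633 degrees

60.633


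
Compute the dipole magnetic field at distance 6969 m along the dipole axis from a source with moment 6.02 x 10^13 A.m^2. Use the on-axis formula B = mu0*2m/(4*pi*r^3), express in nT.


m = 6.02 x 10^13 = 60200000000000 A.m^2
2m = 120400000000000 A.m^2
r^3 = 6969^3 = 338463151209
B = (4pi*10^-7) * 120400000000000 / (4*pi * 338463151209) * 1e9
= 151299102.196884 / 4253253397396.18 * 1e9
= 35572.5578 nT

35572.5578


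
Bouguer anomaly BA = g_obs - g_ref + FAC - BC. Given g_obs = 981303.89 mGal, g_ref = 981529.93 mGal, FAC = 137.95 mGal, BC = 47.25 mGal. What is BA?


BA = g_obs - g_ref + FAC - BC
= 981303.89 - 981529.93 + 137.95 - 47.25
= -135.34 mGal

-135.34


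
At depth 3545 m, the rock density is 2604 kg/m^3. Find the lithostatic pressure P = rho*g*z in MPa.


P = rho * g * z / 1e6
= 2604 * 9.81 * 3545 / 1e6
= 90557875.8 / 1e6
= 90.5579 MPa

90.5579


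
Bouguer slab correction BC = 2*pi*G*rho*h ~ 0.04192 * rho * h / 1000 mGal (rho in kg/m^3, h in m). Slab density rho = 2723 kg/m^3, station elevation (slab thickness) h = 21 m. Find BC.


BC = 0.04192 * rho * h / 1000
= 0.04192 * 2723 * 21 / 1000
= 2.3971 mGal

2.3971


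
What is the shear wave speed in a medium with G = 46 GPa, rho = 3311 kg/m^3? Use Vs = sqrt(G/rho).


Convert G to Pa: G = 46e9 Pa
Compute G/rho = 46e9 / 3311 = 13893083.6605
Vs = sqrt(13893083.6605) = 3727.34 m/s

3727.34


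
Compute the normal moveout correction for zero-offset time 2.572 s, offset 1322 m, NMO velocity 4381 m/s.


x/Vnmo = 1322/4381 = 0.301758
(x/Vnmo)^2 = 0.091058
t0^2 = 6.615184
sqrt(6.615184 + 0.091058) = 2.589641
dt = 2.589641 - 2.572 = 0.017641

0.017641


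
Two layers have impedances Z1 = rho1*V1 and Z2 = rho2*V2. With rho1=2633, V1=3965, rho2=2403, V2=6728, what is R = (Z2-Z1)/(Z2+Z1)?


Z1 = 2633 * 3965 = 10439845
Z2 = 2403 * 6728 = 16167384
R = (16167384 - 10439845) / (16167384 + 10439845) = 5727539 / 26607229 = 0.2153

0.2153


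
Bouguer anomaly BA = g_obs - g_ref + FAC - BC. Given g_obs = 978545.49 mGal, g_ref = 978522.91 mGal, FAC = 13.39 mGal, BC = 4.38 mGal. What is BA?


BA = g_obs - g_ref + FAC - BC
= 978545.49 - 978522.91 + 13.39 - 4.38
= 31.59 mGal

31.59


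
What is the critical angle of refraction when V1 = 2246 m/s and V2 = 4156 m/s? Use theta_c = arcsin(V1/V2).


V1/V2 = 2246/4156 = 0.540423
theta_c = arcsin(0.540423) = 32.7125 degrees

32.7125


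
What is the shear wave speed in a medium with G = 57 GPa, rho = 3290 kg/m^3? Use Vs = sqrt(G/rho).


Convert G to Pa: G = 57e9 Pa
Compute G/rho = 57e9 / 3290 = 17325227.9635
Vs = sqrt(17325227.9635) = 4162.36 m/s

4162.36


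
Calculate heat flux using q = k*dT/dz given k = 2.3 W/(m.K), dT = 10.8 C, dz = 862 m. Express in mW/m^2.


q = k * dT / dz * 1000
= 2.3 * 10.8 / 862 * 1000
= 0.028817 * 1000
= 28.8167 mW/m^2

28.8167


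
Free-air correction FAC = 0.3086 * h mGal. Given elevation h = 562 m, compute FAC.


FAC = 0.3086 * h
= 0.3086 * 562
= 173.4332 mGal

173.4332


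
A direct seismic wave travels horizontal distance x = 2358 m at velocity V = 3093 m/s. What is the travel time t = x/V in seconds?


t = x / V
= 2358 / 3093
= 0.7624 s

0.7624


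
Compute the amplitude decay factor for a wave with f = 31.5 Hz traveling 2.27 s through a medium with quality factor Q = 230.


pi*f*t/Q = pi*31.5*2.27/230 = 0.976694
A/A0 = exp(-0.976694) = 0.376554

0.376554


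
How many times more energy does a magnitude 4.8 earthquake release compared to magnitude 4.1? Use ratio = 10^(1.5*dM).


M2 - M1 = 4.8 - 4.1 = 0.7
1.5 * 0.7 = 1.05
ratio = 10^1.05 = 11.22

11.22


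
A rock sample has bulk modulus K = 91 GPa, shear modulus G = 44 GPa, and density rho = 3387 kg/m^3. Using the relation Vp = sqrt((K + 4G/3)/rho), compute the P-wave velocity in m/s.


First compute the effective modulus:
K + 4G/3 = 91e9 + 4*44e9/3 = 149666666666.67 Pa
Then divide by density:
149666666666.67 / 3387 = 44188564.1177 Pa/(kg/m^3)
Take the square root:
Vp = sqrt(44188564.1177) = 6647.45 m/s

6647.45


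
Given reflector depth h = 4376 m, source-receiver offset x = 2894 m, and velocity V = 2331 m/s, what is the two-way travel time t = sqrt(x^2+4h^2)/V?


x^2 + 4h^2 = 2894^2 + 4*4376^2 = 8375236 + 76597504 = 84972740
sqrt(84972740) = 9218.066
t = 9218.066 / 2331 = 3.9546 s

3.9546


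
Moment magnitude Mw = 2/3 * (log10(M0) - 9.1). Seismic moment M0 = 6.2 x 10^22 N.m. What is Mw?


log10(M0) = log10(6.2 x 10^22) = 22.7924
Mw = 2/3 * (22.7924 - 9.1)
= 2/3 * 13.6924
= 9.13

9.13


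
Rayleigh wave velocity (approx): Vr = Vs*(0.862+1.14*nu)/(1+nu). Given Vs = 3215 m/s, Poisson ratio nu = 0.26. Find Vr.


Numerator factor = 0.862 + 1.14*0.26 = 1.1584
Denominator = 1 + 0.26 = 1.26
Vr = 3215 * 1.1584 / 1.26 = 2955.76 m/s

2955.76


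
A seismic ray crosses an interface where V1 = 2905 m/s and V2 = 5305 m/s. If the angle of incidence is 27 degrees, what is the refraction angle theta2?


sin(theta1) = sin(27 deg) = 0.45399
sin(theta2) = V2/V1 * sin(theta1) = 5305/2905 * 0.45399 = 0.82906
theta2 = arcsin(0.82906) = 56.0023 degrees

56.0023


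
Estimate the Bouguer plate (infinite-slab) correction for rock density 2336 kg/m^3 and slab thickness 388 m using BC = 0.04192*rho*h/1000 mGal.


BC = 0.04192 * rho * h / 1000
= 0.04192 * 2336 * 388 / 1000
= 37.9949 mGal

37.9949


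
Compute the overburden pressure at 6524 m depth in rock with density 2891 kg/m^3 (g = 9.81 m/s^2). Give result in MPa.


P = rho * g * z / 1e6
= 2891 * 9.81 * 6524 / 1e6
= 185025272.04 / 1e6
= 185.0253 MPa

185.0253


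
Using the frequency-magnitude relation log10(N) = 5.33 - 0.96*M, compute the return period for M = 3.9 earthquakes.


log10(N) = 5.33 - 0.96*3.9 = 1.586
N = 10^1.586 = 38.547836
T = 1/N = 1/38.547836 = 0.0259 years

0.0259


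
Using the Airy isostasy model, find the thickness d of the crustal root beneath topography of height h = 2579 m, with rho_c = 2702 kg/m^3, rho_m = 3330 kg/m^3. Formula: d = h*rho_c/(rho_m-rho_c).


rho_m - rho_c = 3330 - 2702 = 628
d = 2579 * 2702 / 628
= 6968458 / 628
= 11096.27 m

11096.27


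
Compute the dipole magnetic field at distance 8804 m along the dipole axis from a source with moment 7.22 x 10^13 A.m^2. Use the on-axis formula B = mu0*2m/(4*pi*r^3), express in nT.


m = 7.22 x 10^13 = 72200000000000 A.m^2
2m = 144400000000000 A.m^2
r^3 = 8804^3 = 682401702464
B = (4pi*10^-7) * 144400000000000 / (4*pi * 682401702464) * 1e9
= 181458391.671346 / 8575312701032.28 * 1e9
= 21160.5568 nT

21160.5568


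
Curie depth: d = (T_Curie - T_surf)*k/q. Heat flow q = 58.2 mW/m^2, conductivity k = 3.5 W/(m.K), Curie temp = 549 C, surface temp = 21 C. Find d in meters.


T_Curie - T_surf = 549 - 21 = 528 C
Convert q to W/m^2: 58.2 mW/m^2 = 0.0582 W/m^2
d = 528 * 3.5 / 0.0582 = 31752.58 m

31752.58


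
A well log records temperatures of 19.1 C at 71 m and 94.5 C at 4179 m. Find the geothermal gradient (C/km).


dT = 94.5 - 19.1 = 75.4 C
dz = 4179 - 71 = 4108 m
gradient = dT/dz * 1000 = 75.4/4108 * 1000 = 18.3544 C/km

18.3544


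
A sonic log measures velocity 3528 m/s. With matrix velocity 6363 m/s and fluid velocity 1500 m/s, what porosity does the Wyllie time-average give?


1/V - 1/Vm = 1/3528 - 1/6363 = 0.00012629
1/Vf - 1/Vm = 1/1500 - 1/6363 = 0.00050951
phi = 0.00012629 / 0.00050951 = 0.2479

0.2479


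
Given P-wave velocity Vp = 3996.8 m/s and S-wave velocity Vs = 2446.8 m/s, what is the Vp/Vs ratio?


Vp/Vs = 3996.8 / 2446.8
= 1.6335

1.6335


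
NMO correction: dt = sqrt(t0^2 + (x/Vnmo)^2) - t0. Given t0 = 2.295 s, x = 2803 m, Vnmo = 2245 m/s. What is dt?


x/Vnmo = 2803/2245 = 1.248552
(x/Vnmo)^2 = 1.558883
t0^2 = 5.267025
sqrt(5.267025 + 1.558883) = 2.612644
dt = 2.612644 - 2.295 = 0.317644

0.317644


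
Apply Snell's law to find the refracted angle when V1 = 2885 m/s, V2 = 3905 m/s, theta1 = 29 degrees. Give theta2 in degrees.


sin(theta1) = sin(29 deg) = 0.48481
sin(theta2) = V2/V1 * sin(theta1) = 3905/2885 * 0.48481 = 0.656215
theta2 = arcsin(0.656215) = 41.0119 degrees

41.0119


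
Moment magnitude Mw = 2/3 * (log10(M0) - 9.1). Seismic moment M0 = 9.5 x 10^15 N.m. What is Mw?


log10(M0) = log10(9.5 x 10^15) = 15.9777
Mw = 2/3 * (15.9777 - 9.1)
= 2/3 * 6.8777
= 4.59

4.59


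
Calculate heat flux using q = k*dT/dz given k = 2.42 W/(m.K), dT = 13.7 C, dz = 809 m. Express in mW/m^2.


q = k * dT / dz * 1000
= 2.42 * 13.7 / 809 * 1000
= 0.040981 * 1000
= 40.9815 mW/m^2

40.9815


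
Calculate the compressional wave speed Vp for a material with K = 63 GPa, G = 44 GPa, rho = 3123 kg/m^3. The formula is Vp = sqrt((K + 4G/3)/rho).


First compute the effective modulus:
K + 4G/3 = 63e9 + 4*44e9/3 = 121666666666.67 Pa
Then divide by density:
121666666666.67 / 3123 = 38958266.624 Pa/(kg/m^3)
Take the square root:
Vp = sqrt(38958266.624) = 6241.66 m/s

6241.66


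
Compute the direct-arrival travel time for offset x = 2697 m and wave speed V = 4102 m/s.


t = x / V
= 2697 / 4102
= 0.6575 s

0.6575


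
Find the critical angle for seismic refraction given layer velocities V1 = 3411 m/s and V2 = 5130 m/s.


V1/V2 = 3411/5130 = 0.664912
theta_c = arcsin(0.664912) = 41.6756 degrees

41.6756


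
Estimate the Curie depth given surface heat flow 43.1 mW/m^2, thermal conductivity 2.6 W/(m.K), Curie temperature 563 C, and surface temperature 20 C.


T_Curie - T_surf = 563 - 20 = 543 C
Convert q to W/m^2: 43.1 mW/m^2 = 0.0431 W/m^2
d = 543 * 2.6 / 0.0431 = 32756.38 m

32756.38


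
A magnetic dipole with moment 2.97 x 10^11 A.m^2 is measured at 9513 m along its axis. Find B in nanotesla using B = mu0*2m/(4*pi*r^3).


m = 2.97 x 10^11 = 297000000000 A.m^2
2m = 594000000000 A.m^2
r^3 = 9513^3 = 860899568697
B = (4pi*10^-7) * 594000000000 / (4*pi * 860899568697) * 1e9
= 746442.414493 / 10818383041988.47 * 1e9
= 68.9976 nT

68.9976


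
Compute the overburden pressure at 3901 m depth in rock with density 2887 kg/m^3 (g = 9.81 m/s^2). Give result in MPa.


P = rho * g * z / 1e6
= 2887 * 9.81 * 3901 / 1e6
= 110482054.47 / 1e6
= 110.4821 MPa

110.4821


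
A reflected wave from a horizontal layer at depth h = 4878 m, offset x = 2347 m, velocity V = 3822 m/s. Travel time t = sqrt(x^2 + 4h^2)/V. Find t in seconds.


x^2 + 4h^2 = 2347^2 + 4*4878^2 = 5508409 + 95179536 = 100687945
sqrt(100687945) = 10034.3383
t = 10034.3383 / 3822 = 2.6254 s

2.6254


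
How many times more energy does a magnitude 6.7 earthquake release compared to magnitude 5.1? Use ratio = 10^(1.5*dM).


M2 - M1 = 6.7 - 5.1 = 1.6
1.5 * 1.6 = 2.4
ratio = 10^2.4 = 251.19

251.19


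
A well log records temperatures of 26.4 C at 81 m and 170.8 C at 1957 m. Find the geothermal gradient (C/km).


dT = 170.8 - 26.4 = 144.4 C
dz = 1957 - 81 = 1876 m
gradient = dT/dz * 1000 = 144.4/1876 * 1000 = 76.9723 C/km

76.9723


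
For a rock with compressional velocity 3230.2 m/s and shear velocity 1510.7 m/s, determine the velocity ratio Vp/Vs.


Vp/Vs = 3230.2 / 1510.7
= 2.1382

2.1382


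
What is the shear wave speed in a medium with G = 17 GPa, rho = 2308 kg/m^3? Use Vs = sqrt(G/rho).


Convert G to Pa: G = 17e9 Pa
Compute G/rho = 17e9 / 2308 = 7365684.5754
Vs = sqrt(7365684.5754) = 2713.98 m/s

2713.98


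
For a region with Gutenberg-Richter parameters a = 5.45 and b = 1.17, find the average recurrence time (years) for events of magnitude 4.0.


log10(N) = 5.45 - 1.17*4.0 = 0.77
N = 10^0.77 = 5.888437
T = 1/N = 1/5.888437 = 0.1698 years

0.1698


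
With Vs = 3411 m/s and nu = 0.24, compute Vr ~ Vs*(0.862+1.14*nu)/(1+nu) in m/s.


Numerator factor = 0.862 + 1.14*0.24 = 1.1356
Denominator = 1 + 0.24 = 1.24
Vr = 3411 * 1.1356 / 1.24 = 3123.82 m/s

3123.82


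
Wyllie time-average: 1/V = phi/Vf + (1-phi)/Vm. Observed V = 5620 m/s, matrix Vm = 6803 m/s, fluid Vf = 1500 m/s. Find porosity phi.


1/V - 1/Vm = 1/5620 - 1/6803 = 3.094e-05
1/Vf - 1/Vm = 1/1500 - 1/6803 = 0.00051967
phi = 3.094e-05 / 0.00051967 = 0.0595

0.0595


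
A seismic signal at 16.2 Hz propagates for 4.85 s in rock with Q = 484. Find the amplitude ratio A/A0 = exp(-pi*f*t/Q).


pi*f*t/Q = pi*16.2*4.85/484 = 0.50999
A/A0 = exp(-0.50999) = 0.600502

0.600502


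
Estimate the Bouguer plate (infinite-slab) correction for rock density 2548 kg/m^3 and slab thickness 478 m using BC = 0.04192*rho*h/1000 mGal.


BC = 0.04192 * rho * h / 1000
= 0.04192 * 2548 * 478 / 1000
= 51.0562 mGal

51.0562


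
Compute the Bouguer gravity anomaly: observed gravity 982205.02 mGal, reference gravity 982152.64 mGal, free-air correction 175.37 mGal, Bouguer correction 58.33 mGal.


BA = g_obs - g_ref + FAC - BC
= 982205.02 - 982152.64 + 175.37 - 58.33
= 169.42 mGal

169.42


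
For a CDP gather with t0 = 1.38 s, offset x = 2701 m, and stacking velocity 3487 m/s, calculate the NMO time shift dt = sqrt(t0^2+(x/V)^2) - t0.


x/Vnmo = 2701/3487 = 0.774591
(x/Vnmo)^2 = 0.599992
t0^2 = 1.9044
sqrt(1.9044 + 0.599992) = 1.582527
dt = 1.582527 - 1.38 = 0.202527

0.202527


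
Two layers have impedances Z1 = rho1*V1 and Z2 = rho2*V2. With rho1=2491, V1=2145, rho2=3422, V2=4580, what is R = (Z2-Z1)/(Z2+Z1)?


Z1 = 2491 * 2145 = 5343195
Z2 = 3422 * 4580 = 15672760
R = (15672760 - 5343195) / (15672760 + 5343195) = 10329565 / 21015955 = 0.4915

0.4915


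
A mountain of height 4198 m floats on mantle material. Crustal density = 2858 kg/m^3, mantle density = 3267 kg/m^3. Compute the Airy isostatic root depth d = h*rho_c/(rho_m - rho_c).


rho_m - rho_c = 3267 - 2858 = 409
d = 4198 * 2858 / 409
= 11997884 / 409
= 29334.68 m

29334.68


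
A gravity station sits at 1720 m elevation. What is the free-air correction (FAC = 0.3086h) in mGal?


FAC = 0.3086 * h
= 0.3086 * 1720
= 530.792 mGal

530.792


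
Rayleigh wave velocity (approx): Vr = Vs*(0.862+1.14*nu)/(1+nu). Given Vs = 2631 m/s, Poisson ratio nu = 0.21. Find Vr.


Numerator factor = 0.862 + 1.14*0.21 = 1.1014
Denominator = 1 + 0.21 = 1.21
Vr = 2631 * 1.1014 / 1.21 = 2394.86 m/s

2394.86


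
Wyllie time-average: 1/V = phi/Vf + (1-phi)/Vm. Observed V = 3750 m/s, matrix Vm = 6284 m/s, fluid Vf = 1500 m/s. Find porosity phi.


1/V - 1/Vm = 1/3750 - 1/6284 = 0.00010753
1/Vf - 1/Vm = 1/1500 - 1/6284 = 0.00050753
phi = 0.00010753 / 0.00050753 = 0.2119

0.2119


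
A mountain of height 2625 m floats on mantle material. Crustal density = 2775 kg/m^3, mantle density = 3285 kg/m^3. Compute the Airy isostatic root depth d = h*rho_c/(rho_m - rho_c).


rho_m - rho_c = 3285 - 2775 = 510
d = 2625 * 2775 / 510
= 7284375 / 510
= 14283.09 m

14283.09


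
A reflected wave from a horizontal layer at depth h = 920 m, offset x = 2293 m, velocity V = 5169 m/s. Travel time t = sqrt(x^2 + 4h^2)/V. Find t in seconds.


x^2 + 4h^2 = 2293^2 + 4*920^2 = 5257849 + 3385600 = 8643449
sqrt(8643449) = 2939.9743
t = 2939.9743 / 5169 = 0.5688 s

0.5688


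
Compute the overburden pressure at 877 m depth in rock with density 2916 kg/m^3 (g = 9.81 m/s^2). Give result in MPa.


P = rho * g * z / 1e6
= 2916 * 9.81 * 877 / 1e6
= 25087426.92 / 1e6
= 25.0874 MPa

25.0874


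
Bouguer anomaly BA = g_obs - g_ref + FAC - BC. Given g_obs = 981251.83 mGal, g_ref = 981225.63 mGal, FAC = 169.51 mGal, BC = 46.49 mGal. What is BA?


BA = g_obs - g_ref + FAC - BC
= 981251.83 - 981225.63 + 169.51 - 46.49
= 149.22 mGal

149.22


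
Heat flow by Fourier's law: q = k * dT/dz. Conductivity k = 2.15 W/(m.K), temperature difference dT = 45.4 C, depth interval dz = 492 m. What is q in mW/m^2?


q = k * dT / dz * 1000
= 2.15 * 45.4 / 492 * 1000
= 0.198394 * 1000
= 198.3943 mW/m^2

198.3943


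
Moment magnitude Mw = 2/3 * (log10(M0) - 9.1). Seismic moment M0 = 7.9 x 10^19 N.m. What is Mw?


log10(M0) = log10(7.9 x 10^19) = 19.8976
Mw = 2/3 * (19.8976 - 9.1)
= 2/3 * 10.7976
= 7.2

7.2


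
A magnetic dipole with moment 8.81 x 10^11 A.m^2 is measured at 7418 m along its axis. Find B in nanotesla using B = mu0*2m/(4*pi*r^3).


m = 8.81 x 10^11 = 881000000000 A.m^2
2m = 1762000000000 A.m^2
r^3 = 7418^3 = 408188238632
B = (4pi*10^-7) * 1762000000000 / (4*pi * 408188238632) * 1e9
= 2214194.50225 / 5129444687072.19 * 1e9
= 431.6636 nT

431.6636


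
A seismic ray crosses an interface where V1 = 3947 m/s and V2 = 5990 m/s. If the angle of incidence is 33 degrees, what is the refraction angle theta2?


sin(theta1) = sin(33 deg) = 0.544639
sin(theta2) = V2/V1 * sin(theta1) = 5990/3947 * 0.544639 = 0.826549
theta2 = arcsin(0.826549) = 55.7458 degrees

55.7458


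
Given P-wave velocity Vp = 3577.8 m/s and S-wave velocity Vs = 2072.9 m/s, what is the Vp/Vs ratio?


Vp/Vs = 3577.8 / 2072.9
= 1.726

1.726


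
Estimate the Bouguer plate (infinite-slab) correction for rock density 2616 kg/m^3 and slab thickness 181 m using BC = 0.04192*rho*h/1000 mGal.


BC = 0.04192 * rho * h / 1000
= 0.04192 * 2616 * 181 / 1000
= 19.849 mGal

19.849


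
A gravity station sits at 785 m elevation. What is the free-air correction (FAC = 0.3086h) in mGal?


FAC = 0.3086 * h
= 0.3086 * 785
= 242.251 mGal

242.251


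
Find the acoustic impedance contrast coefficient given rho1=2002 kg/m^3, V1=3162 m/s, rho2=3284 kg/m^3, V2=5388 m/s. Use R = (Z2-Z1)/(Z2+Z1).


Z1 = 2002 * 3162 = 6330324
Z2 = 3284 * 5388 = 17694192
R = (17694192 - 6330324) / (17694192 + 6330324) = 11363868 / 24024516 = 0.473

0.473


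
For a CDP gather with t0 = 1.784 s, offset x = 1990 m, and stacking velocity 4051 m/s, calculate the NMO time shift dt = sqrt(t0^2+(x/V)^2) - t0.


x/Vnmo = 1990/4051 = 0.491237
(x/Vnmo)^2 = 0.241314
t0^2 = 3.182656
sqrt(3.182656 + 0.241314) = 1.850397
dt = 1.850397 - 1.784 = 0.066397

0.066397


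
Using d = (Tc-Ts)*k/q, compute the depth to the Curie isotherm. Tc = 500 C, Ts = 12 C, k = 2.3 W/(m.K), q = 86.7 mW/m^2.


T_Curie - T_surf = 500 - 12 = 488 C
Convert q to W/m^2: 86.7 mW/m^2 = 0.0867 W/m^2
d = 488 * 2.3 / 0.0867 = 12945.79 m

12945.79


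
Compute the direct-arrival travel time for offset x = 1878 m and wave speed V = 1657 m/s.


t = x / V
= 1878 / 1657
= 1.1334 s

1.1334


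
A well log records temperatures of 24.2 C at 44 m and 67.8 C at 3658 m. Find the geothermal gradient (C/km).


dT = 67.8 - 24.2 = 43.6 C
dz = 3658 - 44 = 3614 m
gradient = dT/dz * 1000 = 43.6/3614 * 1000 = 12.0642 C/km

12.0642


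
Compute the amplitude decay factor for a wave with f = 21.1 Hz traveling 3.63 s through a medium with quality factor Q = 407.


pi*f*t/Q = pi*21.1*3.63/407 = 0.591214
A/A0 = exp(-0.591214) = 0.553655

0.553655


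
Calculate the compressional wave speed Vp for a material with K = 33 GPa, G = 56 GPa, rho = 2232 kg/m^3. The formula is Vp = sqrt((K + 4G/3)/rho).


First compute the effective modulus:
K + 4G/3 = 33e9 + 4*56e9/3 = 107666666666.67 Pa
Then divide by density:
107666666666.67 / 2232 = 48237753.8829 Pa/(kg/m^3)
Take the square root:
Vp = sqrt(48237753.8829) = 6945.34 m/s

6945.34


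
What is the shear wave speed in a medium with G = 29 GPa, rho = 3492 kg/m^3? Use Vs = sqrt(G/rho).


Convert G to Pa: G = 29e9 Pa
Compute G/rho = 29e9 / 3492 = 8304696.449
Vs = sqrt(8304696.449) = 2881.79 m/s

2881.79


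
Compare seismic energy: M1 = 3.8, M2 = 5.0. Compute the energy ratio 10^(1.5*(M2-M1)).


M2 - M1 = 5.0 - 3.8 = 1.2
1.5 * 1.2 = 1.8
ratio = 10^1.8 = 63.1

63.1


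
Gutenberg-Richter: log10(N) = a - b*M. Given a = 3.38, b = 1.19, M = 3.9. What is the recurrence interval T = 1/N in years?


log10(N) = 3.38 - 1.19*3.9 = -1.261
N = 10^-1.261 = 0.054828
T = 1/N = 1/0.054828 = 18.239 years

18.239


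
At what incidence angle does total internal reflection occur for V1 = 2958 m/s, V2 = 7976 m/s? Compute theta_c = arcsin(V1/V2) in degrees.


V1/V2 = 2958/7976 = 0.370863
theta_c = arcsin(0.370863) = 21.7688 degrees

21.7688


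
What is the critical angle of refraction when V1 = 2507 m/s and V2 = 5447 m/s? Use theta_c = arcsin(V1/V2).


V1/V2 = 2507/5447 = 0.460253
theta_c = arcsin(0.460253) = 27.4035 degrees

27.4035


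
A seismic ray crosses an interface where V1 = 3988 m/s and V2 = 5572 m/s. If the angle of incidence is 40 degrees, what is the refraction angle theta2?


sin(theta1) = sin(40 deg) = 0.642788
sin(theta2) = V2/V1 * sin(theta1) = 5572/3988 * 0.642788 = 0.898097
theta2 = arcsin(0.898097) = 63.9091 degrees

63.9091


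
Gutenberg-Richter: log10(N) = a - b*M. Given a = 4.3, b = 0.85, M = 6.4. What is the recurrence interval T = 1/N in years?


log10(N) = 4.3 - 0.85*6.4 = -1.14
N = 10^-1.14 = 0.072444
T = 1/N = 1/0.072444 = 13.8038 years

13.8038


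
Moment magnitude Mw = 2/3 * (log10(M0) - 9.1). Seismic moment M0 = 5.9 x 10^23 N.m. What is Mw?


log10(M0) = log10(5.9 x 10^23) = 23.7709
Mw = 2/3 * (23.7709 - 9.1)
= 2/3 * 14.6709
= 9.78

9.78


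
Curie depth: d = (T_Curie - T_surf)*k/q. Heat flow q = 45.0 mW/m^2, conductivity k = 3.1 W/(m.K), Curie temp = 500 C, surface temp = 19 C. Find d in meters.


T_Curie - T_surf = 500 - 19 = 481 C
Convert q to W/m^2: 45.0 mW/m^2 = 0.045 W/m^2
d = 481 * 3.1 / 0.045 = 33135.56 m

33135.56


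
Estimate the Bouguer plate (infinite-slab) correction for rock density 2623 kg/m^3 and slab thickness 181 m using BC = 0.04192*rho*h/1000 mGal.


BC = 0.04192 * rho * h / 1000
= 0.04192 * 2623 * 181 / 1000
= 19.9021 mGal

19.9021


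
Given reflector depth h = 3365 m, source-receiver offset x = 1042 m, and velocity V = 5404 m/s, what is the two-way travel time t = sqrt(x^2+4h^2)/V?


x^2 + 4h^2 = 1042^2 + 4*3365^2 = 1085764 + 45292900 = 46378664
sqrt(46378664) = 6810.1882
t = 6810.1882 / 5404 = 1.2602 s

1.2602


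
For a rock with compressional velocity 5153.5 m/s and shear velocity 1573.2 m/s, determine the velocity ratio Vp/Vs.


Vp/Vs = 5153.5 / 1573.2
= 3.2758

3.2758


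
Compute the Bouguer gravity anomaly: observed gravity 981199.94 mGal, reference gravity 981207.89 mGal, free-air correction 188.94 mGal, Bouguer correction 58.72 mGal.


BA = g_obs - g_ref + FAC - BC
= 981199.94 - 981207.89 + 188.94 - 58.72
= 122.27 mGal

122.27


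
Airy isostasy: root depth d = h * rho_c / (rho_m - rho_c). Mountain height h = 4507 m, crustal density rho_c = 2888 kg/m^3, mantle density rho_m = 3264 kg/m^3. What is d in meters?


rho_m - rho_c = 3264 - 2888 = 376
d = 4507 * 2888 / 376
= 13016216 / 376
= 34617.6 m

34617.6


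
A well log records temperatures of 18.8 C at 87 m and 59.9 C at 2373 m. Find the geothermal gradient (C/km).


dT = 59.9 - 18.8 = 41.1 C
dz = 2373 - 87 = 2286 m
gradient = dT/dz * 1000 = 41.1/2286 * 1000 = 17.979 C/km

17.979


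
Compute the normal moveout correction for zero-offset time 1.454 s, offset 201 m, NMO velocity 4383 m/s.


x/Vnmo = 201/4383 = 0.045859
(x/Vnmo)^2 = 0.002103
t0^2 = 2.114116
sqrt(2.114116 + 0.002103) = 1.454723
dt = 1.454723 - 1.454 = 0.000723

7.230000e-04


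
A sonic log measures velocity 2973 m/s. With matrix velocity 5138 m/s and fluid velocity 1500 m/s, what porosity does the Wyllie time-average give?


1/V - 1/Vm = 1/2973 - 1/5138 = 0.00014173
1/Vf - 1/Vm = 1/1500 - 1/5138 = 0.00047204
phi = 0.00014173 / 0.00047204 = 0.3003

0.3003


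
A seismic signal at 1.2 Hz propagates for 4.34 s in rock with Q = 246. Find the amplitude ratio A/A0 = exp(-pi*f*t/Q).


pi*f*t/Q = pi*1.2*4.34/246 = 0.06651
A/A0 = exp(-0.06651) = 0.935654

0.935654


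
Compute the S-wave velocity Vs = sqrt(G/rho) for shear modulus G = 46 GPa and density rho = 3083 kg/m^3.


Convert G to Pa: G = 46e9 Pa
Compute G/rho = 46e9 / 3083 = 14920531.9494
Vs = sqrt(14920531.9494) = 3862.71 m/s

3862.71


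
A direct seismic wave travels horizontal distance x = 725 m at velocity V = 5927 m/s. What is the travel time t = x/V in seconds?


t = x / V
= 725 / 5927
= 0.1223 s

0.1223


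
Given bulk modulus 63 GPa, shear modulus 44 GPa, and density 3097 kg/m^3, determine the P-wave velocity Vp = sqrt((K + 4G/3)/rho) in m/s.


First compute the effective modulus:
K + 4G/3 = 63e9 + 4*44e9/3 = 121666666666.67 Pa
Then divide by density:
121666666666.67 / 3097 = 39285329.8891 Pa/(kg/m^3)
Take the square root:
Vp = sqrt(39285329.8891) = 6267.8 m/s

6267.8


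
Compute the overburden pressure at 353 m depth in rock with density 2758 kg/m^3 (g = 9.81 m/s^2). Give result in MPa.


P = rho * g * z / 1e6
= 2758 * 9.81 * 353 / 1e6
= 9550760.94 / 1e6
= 9.5508 MPa

9.5508


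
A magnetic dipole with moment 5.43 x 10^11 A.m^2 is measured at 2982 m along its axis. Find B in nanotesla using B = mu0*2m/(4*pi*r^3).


m = 5.43 x 10^11 = 543000000000 A.m^2
2m = 1086000000000 A.m^2
r^3 = 2982^3 = 26516910168
B = (4pi*10^-7) * 1086000000000 / (4*pi * 26516910168) * 1e9
= 1364707.848719 / 333221320718.76 * 1e9
= 4095.4998 nT

4095.4998


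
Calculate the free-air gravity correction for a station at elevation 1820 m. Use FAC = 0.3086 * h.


FAC = 0.3086 * h
= 0.3086 * 1820
= 561.652 mGal

561.652


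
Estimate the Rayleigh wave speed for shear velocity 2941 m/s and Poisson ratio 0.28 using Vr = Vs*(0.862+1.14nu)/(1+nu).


Numerator factor = 0.862 + 1.14*0.28 = 1.1812
Denominator = 1 + 0.28 = 1.28
Vr = 2941 * 1.1812 / 1.28 = 2713.99 m/s

2713.99


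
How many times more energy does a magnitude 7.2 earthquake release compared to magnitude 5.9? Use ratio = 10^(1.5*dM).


M2 - M1 = 7.2 - 5.9 = 1.3
1.5 * 1.3 = 1.95
ratio = 10^1.95 = 89.13

89.13


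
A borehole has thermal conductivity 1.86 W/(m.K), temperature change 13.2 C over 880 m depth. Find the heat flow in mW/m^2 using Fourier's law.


q = k * dT / dz * 1000
= 1.86 * 13.2 / 880 * 1000
= 0.0279 * 1000
= 27.9 mW/m^2

27.9


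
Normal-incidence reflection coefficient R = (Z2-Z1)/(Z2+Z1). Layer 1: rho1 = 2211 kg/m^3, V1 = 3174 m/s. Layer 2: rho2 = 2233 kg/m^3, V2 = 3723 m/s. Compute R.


Z1 = 2211 * 3174 = 7017714
Z2 = 2233 * 3723 = 8313459
R = (8313459 - 7017714) / (8313459 + 7017714) = 1295745 / 15331173 = 0.0845

0.0845


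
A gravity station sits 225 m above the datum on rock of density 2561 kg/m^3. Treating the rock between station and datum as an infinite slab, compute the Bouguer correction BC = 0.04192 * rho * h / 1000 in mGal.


BC = 0.04192 * rho * h / 1000
= 0.04192 * 2561 * 225 / 1000
= 24.1554 mGal

24.1554


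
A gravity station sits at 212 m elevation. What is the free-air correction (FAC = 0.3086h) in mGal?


FAC = 0.3086 * h
= 0.3086 * 212
= 65.4232 mGal

65.4232


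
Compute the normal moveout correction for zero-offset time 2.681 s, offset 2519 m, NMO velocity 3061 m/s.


x/Vnmo = 2519/3061 = 0.822934
(x/Vnmo)^2 = 0.67722
t0^2 = 7.187761
sqrt(7.187761 + 0.67722) = 2.804457
dt = 2.804457 - 2.681 = 0.123457

0.123457


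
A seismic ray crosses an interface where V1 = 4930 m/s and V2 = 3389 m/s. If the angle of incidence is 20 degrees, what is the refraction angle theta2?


sin(theta1) = sin(20 deg) = 0.34202
sin(theta2) = V2/V1 * sin(theta1) = 3389/4930 * 0.34202 = 0.235113
theta2 = arcsin(0.235113) = 13.5983 degrees

13.5983


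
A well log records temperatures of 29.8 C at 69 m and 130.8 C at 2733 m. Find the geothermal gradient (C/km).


dT = 130.8 - 29.8 = 101.0 C
dz = 2733 - 69 = 2664 m
gradient = dT/dz * 1000 = 101.0/2664 * 1000 = 37.9129 C/km

37.9129


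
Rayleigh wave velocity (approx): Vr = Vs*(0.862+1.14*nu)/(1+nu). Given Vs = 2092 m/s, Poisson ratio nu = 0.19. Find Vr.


Numerator factor = 0.862 + 1.14*0.19 = 1.0786
Denominator = 1 + 0.19 = 1.19
Vr = 2092 * 1.0786 / 1.19 = 1896.16 m/s

1896.16


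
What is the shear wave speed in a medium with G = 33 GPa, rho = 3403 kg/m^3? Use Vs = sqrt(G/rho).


Convert G to Pa: G = 33e9 Pa
Compute G/rho = 33e9 / 3403 = 9697325.8889
Vs = sqrt(9697325.8889) = 3114.05 m/s

3114.05


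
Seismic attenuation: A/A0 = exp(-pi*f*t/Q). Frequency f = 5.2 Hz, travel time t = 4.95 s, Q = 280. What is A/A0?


pi*f*t/Q = pi*5.2*4.95/280 = 0.288802
A/A0 = exp(-0.288802) = 0.74916

0.74916


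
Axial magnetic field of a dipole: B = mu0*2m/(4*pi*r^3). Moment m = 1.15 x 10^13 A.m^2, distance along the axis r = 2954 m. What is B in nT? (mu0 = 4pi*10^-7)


m = 1.15 x 10^13 = 11500000000000 A.m^2
2m = 23000000000000 A.m^2
r^3 = 2954^3 = 25776946664
B = (4pi*10^-7) * 23000000000000 / (4*pi * 25776946664) * 1e9
= 28902652.413026 / 323922665086.39 * 1e9
= 89227.0147 nT

89227.0147
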